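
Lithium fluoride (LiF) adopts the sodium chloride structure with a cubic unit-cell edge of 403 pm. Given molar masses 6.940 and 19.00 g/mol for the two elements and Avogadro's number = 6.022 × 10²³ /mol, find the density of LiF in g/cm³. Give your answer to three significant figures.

2.63 g/cm³

The sodium chloride structure contains Z = 4 formula units per cell; M(LiF) = 6.940 + 19.00 = 25.94 g/mol.
a³ = (4.030 × 10^-8 cm)³ = 6.545 × 10^-23 cm³.
ρ = 4 × 25.94 / (6.022 × 10²³ × 6.545 × 10^-23) = 2.633 g/cm³.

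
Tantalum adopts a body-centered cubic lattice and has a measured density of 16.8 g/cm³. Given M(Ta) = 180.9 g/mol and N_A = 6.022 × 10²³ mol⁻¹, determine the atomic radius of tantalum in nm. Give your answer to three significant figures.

0.143 nm

For a BCC cell (Z = 2), a³ = Z·M/(N_A·ρ) = 2 × 180.9 / (6.022 × 10²³ × 16.80) = 3.576 × 10^-23 cm³, so a = 3.295 × 10^-8 cm = 0.3295 nm.
Atoms touch along the body diagonal, so √3·a = 4r, so r = 0.4330 × a = 0.143 nm.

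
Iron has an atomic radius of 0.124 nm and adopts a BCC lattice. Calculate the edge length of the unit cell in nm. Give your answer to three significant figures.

0.286 nm

In a BCC lattice, atoms touch along the body diagonal, so √3·a = 4r.
a = 4r/√3 = 4 × 0.124 / 1.7321 = 0.286 nm.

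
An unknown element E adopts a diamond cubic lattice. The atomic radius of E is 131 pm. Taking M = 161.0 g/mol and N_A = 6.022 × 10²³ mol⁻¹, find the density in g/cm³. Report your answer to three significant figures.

In a diamond cubic lattice, nearest neighbors lie along the body diagonal with √3·a = 8r, giving a = 605.1 pm = 6.051 × 10^-8 cm.
With Z = 8, ρ = Z·M/(N_A·a³) = 8 × 161.0 / (6.022 × 10²³ × 2.215 × 10^-22) = 9.655 g/cm³.

9.66 g/cm³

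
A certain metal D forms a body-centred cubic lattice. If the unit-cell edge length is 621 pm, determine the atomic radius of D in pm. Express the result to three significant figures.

In a BCC lattice, atoms touch along the body diagonal, so √3·a = 4r.
r = √3·a/4 = 1.7321 × 621 / 4 = 269 pm.

269 pm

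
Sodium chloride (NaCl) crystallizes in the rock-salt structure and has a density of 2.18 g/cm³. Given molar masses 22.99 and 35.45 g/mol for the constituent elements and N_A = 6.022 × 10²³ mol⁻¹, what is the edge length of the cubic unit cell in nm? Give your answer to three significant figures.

M(NaCl) = 58.44 g/mol; Z = 4 formula units per cell.
a³ = Z·M/(N_A·ρ) = 4 × 58.44 / (6.022 × 10²³ × 2.18) = 1.781 × 10^-22 cm³, so a = 5.626 × 10^-8 cm = 0.563 nm.

0.563 nm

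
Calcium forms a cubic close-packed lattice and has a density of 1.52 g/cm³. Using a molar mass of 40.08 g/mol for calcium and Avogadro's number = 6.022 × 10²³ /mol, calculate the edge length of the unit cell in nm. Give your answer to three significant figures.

With Z = 4 atoms per FCC cell, a³ = Z·M/(N_A·ρ) = 4 × 40.08 / (6.022 × 10²³ × 1.520 g/cm³) = 1.751 × 10^-22 cm³.
a = (1.751 × 10^-22)^(1/3) = 5.595 × 10^-8 cm = 0.560 nm.

0.560 nm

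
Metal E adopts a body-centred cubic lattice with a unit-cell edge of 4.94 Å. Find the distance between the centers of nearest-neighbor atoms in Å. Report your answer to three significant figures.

4.28 Å

In a BCC structure, atoms touch along the body diagonal, so √3·a = 4r; the nearest-neighbor distance equals 2r = 0.8660·a.
d = 0.8660 × 4.94 = 4.28 Å.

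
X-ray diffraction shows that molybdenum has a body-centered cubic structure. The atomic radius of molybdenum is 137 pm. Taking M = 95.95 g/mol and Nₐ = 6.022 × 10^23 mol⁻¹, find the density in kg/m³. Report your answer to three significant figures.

In a BCC lattice, atoms touch along the body diagonal, so √3·a = 4r, giving a = 316.4 pm = 3.164 × 10^-8 cm.
With Z = 2, ρ = Z·M/(N_A·a³) = 2 × 95.95 / (6.022 × 10²³ × 3.167 × 10^-23) = 10.06 g/cm³ = 10100 kg/m³.

10100 kg/m³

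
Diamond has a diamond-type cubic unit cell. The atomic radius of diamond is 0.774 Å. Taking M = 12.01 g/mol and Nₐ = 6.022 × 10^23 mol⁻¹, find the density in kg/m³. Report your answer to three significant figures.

3490 kg/m³

In a diamond cubic lattice, nearest neighbors lie along the body diagonal with √3·a = 8r, giving a = 3.575 Å = 3.575 × 10^-8 cm.
With Z = 8, ρ = Z·M/(N_A·a³) = 8 × 12.01 / (6.022 × 10²³ × 4.569 × 10^-23) = 3.492 g/cm³ = 3490 kg/m³.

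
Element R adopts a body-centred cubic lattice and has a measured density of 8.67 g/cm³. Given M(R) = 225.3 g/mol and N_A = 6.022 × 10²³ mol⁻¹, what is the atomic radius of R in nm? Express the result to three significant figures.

0.191 nm

For a BCC cell (Z = 2), a³ = Z·M/(N_A·ρ) = 2 × 225.3 / (6.022 × 10²³ × 8.670) = 8.630 × 10^-23 cm³, so a = 4.419 × 10^-8 cm = 0.4419 nm.
Atoms touch along the body diagonal, so √3·a = 4r, so r = 0.4330 × a = 0.191 nm.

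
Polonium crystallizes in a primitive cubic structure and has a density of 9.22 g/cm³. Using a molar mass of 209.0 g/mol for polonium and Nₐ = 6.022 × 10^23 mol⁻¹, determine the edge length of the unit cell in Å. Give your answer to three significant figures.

With Z = 1 atom per simple cubic cell, a³ = Z·M/(N_A·ρ) = 1 × 209.0 / (6.022 × 10²³ × 9.220 g/cm³) = 3.764 × 10^-23 cm³.
a = (3.764 × 10^-23)^(1/3) = 3.351 × 10^-8 cm = 3.35 Å.

3.35 Å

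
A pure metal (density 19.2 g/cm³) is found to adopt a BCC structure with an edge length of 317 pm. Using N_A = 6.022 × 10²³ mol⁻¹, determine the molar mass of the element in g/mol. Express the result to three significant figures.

A BCC cell has Z = 2 atoms; a = 3.170 × 10^-8 cm.
M = ρ·N_A·a³/Z = 19.2 × 6.022 × 10²³ × 3.186 × 10^-23 / 2 = 184 g/mol.

184 g/mol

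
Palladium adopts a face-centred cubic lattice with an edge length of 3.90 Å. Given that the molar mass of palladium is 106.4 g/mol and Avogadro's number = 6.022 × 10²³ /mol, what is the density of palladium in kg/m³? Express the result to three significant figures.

An FCC unit cell contains Z = 4 atoms.
Cell volume: a³ = (3.90 Å)³ = (3.900 × 10^-8 cm)³ = 5.932 × 10^-23 cm³.
ρ = Z·M/(N_A·a³) = 4 × 106.4 / (6.022 × 10²³ × 5.932 × 10^-23) = 11.91 g/cm³ = 11900 kg/m³.

11900 kg/m³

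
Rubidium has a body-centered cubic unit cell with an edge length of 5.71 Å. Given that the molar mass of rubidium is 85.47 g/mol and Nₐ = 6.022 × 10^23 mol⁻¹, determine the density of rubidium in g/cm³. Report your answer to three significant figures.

A BCC unit cell contains Z = 2 atoms.
Cell volume: a³ = (5.71 Å)³ = (5.710 × 10^-8 cm)³ = 1.862 × 10^-22 cm³.
ρ = Z·M/(N_A·a³) = 2 × 85.47 / (6.022 × 10²³ × 1.862 × 10^-22) = 1.525 g/cm³.

1.52 g/cm³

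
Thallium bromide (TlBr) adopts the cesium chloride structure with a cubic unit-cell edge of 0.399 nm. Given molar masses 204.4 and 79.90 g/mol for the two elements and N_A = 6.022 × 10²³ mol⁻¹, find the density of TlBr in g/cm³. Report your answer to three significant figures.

The cesium chloride structure contains Z = 1 formula unit per cell; M(TlBr) = 204.4 + 79.90 = 284.3 g/mol.
a³ = (3.990 × 10^-8 cm)³ = 6.352 × 10^-23 cm³.
ρ = 1 × 284.3 / (6.022 × 10²³ × 6.352 × 10^-23) = 7.432 g/cm³.

7.43 g/cm³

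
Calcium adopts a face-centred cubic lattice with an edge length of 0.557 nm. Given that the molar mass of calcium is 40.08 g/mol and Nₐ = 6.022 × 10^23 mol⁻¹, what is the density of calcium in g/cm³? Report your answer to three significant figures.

1.54 g/cm³

An FCC unit cell contains Z = 4 atoms.
Cell volume: a³ = (0.557 nm)³ = (5.570 × 10^-8 cm)³ = 1.728 × 10^-22 cm³.
ρ = Z·M/(N_A·a³) = 4 × 40.08 / (6.022 × 10²³ × 1.728 × 10^-22) = 1.541 g/cm³.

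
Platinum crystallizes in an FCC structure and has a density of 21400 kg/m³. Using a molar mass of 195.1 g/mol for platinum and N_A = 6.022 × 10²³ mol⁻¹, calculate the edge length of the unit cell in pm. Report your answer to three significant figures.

393 pm

With Z = 4 atoms per FCC cell, a³ = Z·M/(N_A·ρ) = 4 × 195.1 / (6.022 × 10²³ × 21.40 g/cm³) = 6.056 × 10^-23 cm³.
a = (6.056 × 10^-23)^(1/3) = 3.927 × 10^-8 cm = 393 pm.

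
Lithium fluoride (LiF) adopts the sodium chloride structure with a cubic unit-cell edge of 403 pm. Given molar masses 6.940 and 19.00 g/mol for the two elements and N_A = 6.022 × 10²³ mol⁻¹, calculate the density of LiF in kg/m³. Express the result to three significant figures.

The sodium chloride structure contains Z = 4 formula units per cell; M(LiF) = 6.940 + 19.00 = 25.94 g/mol.
a³ = (4.030 × 10^-8 cm)³ = 6.545 × 10^-23 cm³.
ρ = 4 × 25.94 / (6.022 × 10²³ × 6.545 × 10^-23) = 2.633 g/cm³ = 2630 kg/m³.

2630 kg/m³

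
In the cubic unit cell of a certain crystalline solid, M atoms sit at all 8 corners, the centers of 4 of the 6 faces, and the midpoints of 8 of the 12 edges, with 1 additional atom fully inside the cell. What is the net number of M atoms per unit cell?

Corner atoms are shared by 8 cells (1/8 each), face atoms by 2 (1/2 each), edge atoms by 4 (1/4 each), interior atoms are unshared.
Net atoms = 8 × 1/8 + 4 × 1/2 + 8 × 1/4 + 1 = 1 + 2 + 2 + 1 = 6.

6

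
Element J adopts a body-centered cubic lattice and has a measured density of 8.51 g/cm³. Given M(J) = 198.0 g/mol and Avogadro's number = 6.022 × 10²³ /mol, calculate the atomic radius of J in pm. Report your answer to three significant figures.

184 pm

For a BCC cell (Z = 2), a³ = Z·M/(N_A·ρ) = 2 × 198.0 / (6.022 × 10²³ × 8.510) = 7.727 × 10^-23 cm³, so a = 4.259 × 10^-8 cm = 425.9 pm.
Atoms touch along the body diagonal, so √3·a = 4r, so r = 0.4330 × a = 184 pm.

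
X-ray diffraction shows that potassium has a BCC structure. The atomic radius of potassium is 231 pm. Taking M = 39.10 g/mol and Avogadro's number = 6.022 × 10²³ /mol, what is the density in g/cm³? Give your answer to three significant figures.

0.855 g/cm³

In a BCC lattice, atoms touch along the body diagonal, so √3·a = 4r, giving a = 533.5 pm = 5.335 × 10^-8 cm.
With Z = 2, ρ = Z·M/(N_A·a³) = 2 × 39.10 / (6.022 × 10²³ × 1.518 × 10^-22) = 0.8553 g/cm³.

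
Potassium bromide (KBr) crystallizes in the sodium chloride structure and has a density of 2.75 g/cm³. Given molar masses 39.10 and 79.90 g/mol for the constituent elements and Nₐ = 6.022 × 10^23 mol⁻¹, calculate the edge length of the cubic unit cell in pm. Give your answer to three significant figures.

M(KBr) = 119.0 g/mol; Z = 4 formula units per cell.
a³ = Z·M/(N_A·ρ) = 4 × 119.0 / (6.022 × 10²³ × 2.75) = 2.874 × 10^-22 cm³, so a = 6.600 × 10^-8 cm = 660 pm.

660 pm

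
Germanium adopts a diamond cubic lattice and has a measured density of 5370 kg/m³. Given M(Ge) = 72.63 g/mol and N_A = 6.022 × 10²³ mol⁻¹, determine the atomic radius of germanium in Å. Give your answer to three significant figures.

1.22 Å

For a diamond cubic cell (Z = 8), a³ = Z·M/(N_A·ρ) = 8 × 72.63 / (6.022 × 10²³ × 5.370) = 1.797 × 10^-22 cm³, so a = 5.643 × 10^-8 cm = 5.643 Å.
Nearest neighbors lie along the body diagonal with √3·a = 8r, so r = 0.2165 × a = 1.22 Å.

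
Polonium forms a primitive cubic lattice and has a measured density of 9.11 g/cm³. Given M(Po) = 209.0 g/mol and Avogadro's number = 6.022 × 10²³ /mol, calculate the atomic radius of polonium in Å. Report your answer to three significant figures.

1.68 Å

For a simple cubic cell (Z = 1), a³ = Z·M/(N_A·ρ) = 1 × 209.0 / (6.022 × 10²³ × 9.110) = 3.810 × 10^-23 cm³, so a = 3.365 × 10^-8 cm = 3.365 Å.
Atoms touch along the cell edge, so a = 2r, so r = 0.5000 × a = 1.68 Å.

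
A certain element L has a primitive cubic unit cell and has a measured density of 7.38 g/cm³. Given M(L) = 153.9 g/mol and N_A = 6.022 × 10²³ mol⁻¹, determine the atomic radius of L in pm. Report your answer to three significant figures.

For a simple cubic cell (Z = 1), a³ = Z·M/(N_A·ρ) = 1 × 153.9 / (6.022 × 10²³ × 7.380) = 3.463 × 10^-23 cm³, so a = 3.259 × 10^-8 cm = 325.9 pm.
Atoms touch along the cell edge, so a = 2r, so r = 0.5000 × a = 163 pm.

163 pm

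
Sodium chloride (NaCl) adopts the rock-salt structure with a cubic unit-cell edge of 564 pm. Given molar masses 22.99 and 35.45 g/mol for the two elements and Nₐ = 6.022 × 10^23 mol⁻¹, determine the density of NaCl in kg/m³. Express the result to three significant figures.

The rock-salt structure contains Z = 4 formula units per cell; M(NaCl) = 22.99 + 35.45 = 58.44 g/mol.
a³ = (5.640 × 10^-8 cm)³ = 1.794 × 10^-22 cm³.
ρ = 4 × 58.44 / (6.022 × 10²³ × 1.794 × 10^-22) = 2.164 g/cm³ = 2160 kg/m³.

2160 kg/m³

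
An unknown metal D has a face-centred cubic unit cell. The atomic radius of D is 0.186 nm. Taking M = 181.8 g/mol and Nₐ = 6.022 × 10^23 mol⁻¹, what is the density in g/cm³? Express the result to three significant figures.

In an FCC lattice, atoms touch along the face diagonal, so √2·a = 4r, giving a = 0.5261 nm = 5.261 × 10^-8 cm.
With Z = 4, ρ = Z·M/(N_A·a³) = 4 × 181.8 / (6.022 × 10²³ × 1.456 × 10^-22) = 8.294 g/cm³.

8.29 g/cm³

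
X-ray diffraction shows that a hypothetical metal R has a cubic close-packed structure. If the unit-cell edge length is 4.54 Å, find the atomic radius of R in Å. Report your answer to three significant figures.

1.61 Å

In an FCC lattice, atoms touch along the face diagonal, so √2·a = 4r.
r = √2·a/4 = 1.4142 × 4.54 / 4 = 1.61 Å.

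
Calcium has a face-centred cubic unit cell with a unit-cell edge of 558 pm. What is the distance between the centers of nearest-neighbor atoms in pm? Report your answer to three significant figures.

395 pm

In an FCC structure, atoms touch along the face diagonal, so √2·a = 4r; the nearest-neighbor distance equals 2r = 0.7071·a.
d = 0.7071 × 558 = 395 pm.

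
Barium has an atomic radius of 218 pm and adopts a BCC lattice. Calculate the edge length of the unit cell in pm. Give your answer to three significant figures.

503 pm

In a BCC lattice, atoms touch along the body diagonal, so √3·a = 4r.
a = 4r/√3 = 4 × 218 / 1.7321 = 503 pm.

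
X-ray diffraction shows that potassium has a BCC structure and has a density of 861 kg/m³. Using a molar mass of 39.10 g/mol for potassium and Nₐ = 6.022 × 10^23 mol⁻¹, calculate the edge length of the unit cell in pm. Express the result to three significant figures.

532 pm

With Z = 2 atoms per BCC cell, a³ = Z·M/(N_A·ρ) = 2 × 39.10 / (6.022 × 10²³ × 0.8610 g/cm³) = 1.508 × 10^-22 cm³.
a = (1.508 × 10^-22)^(1/3) = 5.323 × 10^-8 cm = 532 pm.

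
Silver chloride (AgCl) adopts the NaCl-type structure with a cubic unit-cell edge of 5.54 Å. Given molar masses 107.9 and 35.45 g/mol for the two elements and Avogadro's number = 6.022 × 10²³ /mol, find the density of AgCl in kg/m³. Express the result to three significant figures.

5600 kg/m³

The NaCl-type structure contains Z = 4 formula units per cell; M(AgCl) = 107.9 + 35.45 = 143.35 g/mol.
a³ = (5.540 × 10^-8 cm)³ = 1.700 × 10^-22 cm³.
ρ = 4 × 143.35 / (6.022 × 10²³ × 1.700 × 10^-22) = 5.600 g/cm³ = 5600 kg/m³.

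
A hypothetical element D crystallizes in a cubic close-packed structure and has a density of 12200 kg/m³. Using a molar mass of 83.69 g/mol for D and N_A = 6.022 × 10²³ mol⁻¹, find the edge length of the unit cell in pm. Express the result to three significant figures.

357 pm

With Z = 4 atoms per FCC cell, a³ = Z·M/(N_A·ρ) = 4 × 83.69 / (6.022 × 10²³ × 12.20 g/cm³) = 4.557 × 10^-23 cm³.
a = (4.557 × 10^-23)^(1/3) = 3.572 × 10^-8 cm = 357 pm.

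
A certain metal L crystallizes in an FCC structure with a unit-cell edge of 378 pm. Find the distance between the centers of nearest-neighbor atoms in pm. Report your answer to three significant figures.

267 pm

In an FCC structure, atoms touch along the face diagonal, so √2·a = 4r; the nearest-neighbor distance equals 2r = 0.7071·a.
d = 0.7071 × 378 = 267 pm.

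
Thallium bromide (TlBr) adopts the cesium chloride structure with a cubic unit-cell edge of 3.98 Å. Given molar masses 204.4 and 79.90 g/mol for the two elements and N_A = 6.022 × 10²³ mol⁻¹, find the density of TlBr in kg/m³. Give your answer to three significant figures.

7490 kg/m³

The cesium chloride structure contains Z = 1 formula unit per cell; M(TlBr) = 204.4 + 79.90 = 284.3 g/mol.
a³ = (3.980 × 10^-8 cm)³ = 6.304 × 10^-23 cm³.
ρ = 1 × 284.3 / (6.022 × 10²³ × 6.304 × 10^-23) = 7.488 g/cm³ = 7490 kg/m³.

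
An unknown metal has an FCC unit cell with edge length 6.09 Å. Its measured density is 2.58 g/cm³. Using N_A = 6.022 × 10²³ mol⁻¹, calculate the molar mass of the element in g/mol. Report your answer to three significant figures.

87.7 g/mol

An FCC cell has Z = 4 atoms; a = 6.090 × 10^-8 cm.
M = ρ·N_A·a³/Z = 2.58 × 6.022 × 10²³ × 2.259 × 10^-22 / 4 = 87.7 g/mol.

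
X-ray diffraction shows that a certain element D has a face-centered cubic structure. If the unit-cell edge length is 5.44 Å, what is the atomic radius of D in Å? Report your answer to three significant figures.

1.92 Å

In an FCC lattice, atoms touch along the face diagonal, so √2·a = 4r.
r = √2·a/4 = 1.4142 × 5.44 / 4 = 1.92 Å.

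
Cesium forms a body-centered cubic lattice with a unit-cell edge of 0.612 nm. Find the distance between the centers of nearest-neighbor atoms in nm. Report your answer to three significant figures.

0.530 nm

In a BCC structure, atoms touch along the body diagonal, so √3·a = 4r; the nearest-neighbor distance equals 2r = 0.8660·a.
d = 0.8660 × 0.612 = 0.530 nm.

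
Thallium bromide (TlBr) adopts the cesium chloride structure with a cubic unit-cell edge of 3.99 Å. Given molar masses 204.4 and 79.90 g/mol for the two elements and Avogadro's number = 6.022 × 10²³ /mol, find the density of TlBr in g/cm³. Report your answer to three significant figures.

The cesium chloride structure contains Z = 1 formula unit per cell; M(TlBr) = 204.4 + 79.90 = 284.3 g/mol.
a³ = (3.990 × 10^-8 cm)³ = 6.352 × 10^-23 cm³.
ρ = 1 × 284.3 / (6.022 × 10²³ × 6.352 × 10^-23) = 7.432 g/cm³.

7.43 g/cm³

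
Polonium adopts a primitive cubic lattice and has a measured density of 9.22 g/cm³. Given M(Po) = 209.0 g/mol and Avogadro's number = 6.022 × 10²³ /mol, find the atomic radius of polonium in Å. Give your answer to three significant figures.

For a simple cubic cell (Z = 1), a³ = Z·M/(N_A·ρ) = 1 × 209.0 / (6.022 × 10²³ × 9.220) = 3.764 × 10^-23 cm³, so a = 3.351 × 10^-8 cm = 3.351 Å.
Atoms touch along the cell edge, so a = 2r, so r = 0.5000 × a = 1.68 Å.

1.68 Å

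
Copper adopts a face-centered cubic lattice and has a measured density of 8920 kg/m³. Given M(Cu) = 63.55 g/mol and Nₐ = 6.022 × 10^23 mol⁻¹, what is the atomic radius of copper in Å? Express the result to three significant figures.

For an FCC cell (Z = 4), a³ = Z·M/(N_A·ρ) = 4 × 63.55 / (6.022 × 10²³ × 8.920) = 4.732 × 10^-23 cm³, so a = 3.617 × 10^-8 cm = 3.617 Å.
Atoms touch along the face diagonal, so √2·a = 4r, so r = 0.3536 × a = 1.28 Å.

1.28 Å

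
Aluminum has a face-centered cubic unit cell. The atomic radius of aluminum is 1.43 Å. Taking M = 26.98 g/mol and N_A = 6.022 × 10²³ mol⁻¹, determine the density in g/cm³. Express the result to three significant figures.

In an FCC lattice, atoms touch along the face diagonal, so √2·a = 4r, giving a = 4.045 Å = 4.045 × 10^-8 cm.
With Z = 4, ρ = Z·M/(N_A·a³) = 4 × 26.98 / (6.022 × 10²³ × 6.617 × 10^-23) = 2.708 g/cm³.

2.71 g/cm³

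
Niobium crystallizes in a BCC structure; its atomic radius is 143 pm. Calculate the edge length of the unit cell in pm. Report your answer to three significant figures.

330 pm

In a BCC lattice, atoms touch along the body diagonal, so √3·a = 4r.
a = 4r/√3 = 4 × 143 / 1.7321 = 330 pm.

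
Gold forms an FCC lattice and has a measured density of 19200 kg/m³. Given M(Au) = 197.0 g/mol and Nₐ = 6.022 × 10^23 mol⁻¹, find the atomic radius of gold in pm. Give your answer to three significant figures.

For an FCC cell (Z = 4), a³ = Z·M/(N_A·ρ) = 4 × 197.0 / (6.022 × 10²³ × 19.20) = 6.815 × 10^-23 cm³, so a = 4.085 × 10^-8 cm = 408.5 pm.
Atoms touch along the face diagonal, so √2·a = 4r, so r = 0.3536 × a = 144 pm.

144 pm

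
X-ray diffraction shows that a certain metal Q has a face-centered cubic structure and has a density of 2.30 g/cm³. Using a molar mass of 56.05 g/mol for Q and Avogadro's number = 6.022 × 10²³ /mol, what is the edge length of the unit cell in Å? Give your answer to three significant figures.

With Z = 4 atoms per FCC cell, a³ = Z·M/(N_A·ρ) = 4 × 56.05 / (6.022 × 10²³ × 2.300 g/cm³) = 1.619 × 10^-22 cm³.
a = (1.619 × 10^-22)^(1/3) = 5.450 × 10^-8 cm = 5.45 Å.

5.45 Å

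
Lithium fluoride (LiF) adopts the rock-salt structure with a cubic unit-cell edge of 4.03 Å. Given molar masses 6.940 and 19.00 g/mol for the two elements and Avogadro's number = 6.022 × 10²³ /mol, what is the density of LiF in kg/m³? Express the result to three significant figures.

2630 kg/m³

The rock-salt structure contains Z = 4 formula units per cell; M(LiF) = 6.940 + 19.00 = 25.94 g/mol.
a³ = (4.030 × 10^-8 cm)³ = 6.545 × 10^-23 cm³.
ρ = 4 × 25.94 / (6.022 × 10²³ × 6.545 × 10^-23) = 2.633 g/cm³ = 2630 kg/m³.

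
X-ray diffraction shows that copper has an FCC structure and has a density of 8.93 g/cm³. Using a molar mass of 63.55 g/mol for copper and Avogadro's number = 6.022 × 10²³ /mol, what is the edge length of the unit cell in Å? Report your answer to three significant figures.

3.62 Å

With Z = 4 atoms per FCC cell, a³ = Z·M/(N_A·ρ) = 4 × 63.55 / (6.022 × 10²³ × 8.930 g/cm³) = 4.727 × 10^-23 cm³.
a = (4.727 × 10^-23)^(1/3) = 3.616 × 10^-8 cm = 3.62 Å.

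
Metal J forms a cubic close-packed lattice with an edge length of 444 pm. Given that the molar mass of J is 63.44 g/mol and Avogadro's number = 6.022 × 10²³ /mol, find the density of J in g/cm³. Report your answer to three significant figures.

4.81 g/cm³

An FCC unit cell contains Z = 4 atoms.
Cell volume: a³ = (444 pm)³ = (4.440 × 10^-8 cm)³ = 8.753 × 10^-23 cm³.
ρ = Z·M/(N_A·a³) = 4 × 63.44 / (6.022 × 10²³ × 8.753 × 10^-23) = 4.814 g/cm³.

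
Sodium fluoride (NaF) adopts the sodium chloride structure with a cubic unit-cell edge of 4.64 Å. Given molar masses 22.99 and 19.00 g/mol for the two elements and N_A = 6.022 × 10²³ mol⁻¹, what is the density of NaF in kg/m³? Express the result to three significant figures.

2790 kg/m³

The sodium chloride structure contains Z = 4 formula units per cell; M(NaF) = 22.99 + 19.00 = 41.99 g/mol.
a³ = (4.640 × 10^-8 cm)³ = 9.990 × 10^-23 cm³.
ρ = 4 × 41.99 / (6.022 × 10²³ × 9.990 × 10^-23) = 2.792 g/cm³ = 2790 kg/m³.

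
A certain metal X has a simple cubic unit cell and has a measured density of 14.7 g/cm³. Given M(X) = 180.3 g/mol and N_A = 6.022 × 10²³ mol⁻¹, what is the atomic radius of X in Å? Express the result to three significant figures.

For a simple cubic cell (Z = 1), a³ = Z·M/(N_A·ρ) = 1 × 180.3 / (6.022 × 10²³ × 14.70) = 2.037 × 10^-23 cm³, so a = 2.731 × 10^-8 cm = 2.731 Å.
Atoms touch along the cell edge, so a = 2r, so r = 0.5000 × a = 1.37 Å.

1.37 Å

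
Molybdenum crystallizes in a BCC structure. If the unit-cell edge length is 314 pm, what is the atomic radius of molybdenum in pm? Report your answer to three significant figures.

In a BCC lattice, atoms touch along the body diagonal, so √3·a = 4r.
r = √3·a/4 = 1.7321 × 314 / 4 = 136 pm.

136 pm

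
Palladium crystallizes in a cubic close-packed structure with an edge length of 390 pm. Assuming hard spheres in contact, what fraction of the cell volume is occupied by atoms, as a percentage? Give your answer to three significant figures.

In an FCC lattice atoms touch along the face diagonal, so √2·a = 4r, so r = 0.3536a = 137.9 pm.
Packing fraction = Z·(4/3)πr³ / a³ = 4 × (4/3)π × (137.9)³ / (390)³ = 0.7405 = 74.0%.

74.0%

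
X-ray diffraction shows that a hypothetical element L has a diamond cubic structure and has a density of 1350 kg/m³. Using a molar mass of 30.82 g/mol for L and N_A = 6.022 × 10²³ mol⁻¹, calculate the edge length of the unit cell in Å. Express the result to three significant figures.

6.72 Å

With Z = 8 atoms per diamond cubic cell, a³ = Z·M/(N_A·ρ) = 8 × 30.82 / (6.022 × 10²³ × 1.350 g/cm³) = 3.033 × 10^-22 cm³.
a = (3.033 × 10^-22)^(1/3) = 6.719 × 10^-8 cm = 6.72 Å.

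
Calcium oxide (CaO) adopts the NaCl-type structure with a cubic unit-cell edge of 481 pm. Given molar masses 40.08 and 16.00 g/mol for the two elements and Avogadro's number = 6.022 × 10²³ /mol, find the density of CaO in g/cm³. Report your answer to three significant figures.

The NaCl-type structure contains Z = 4 formula units per cell; M(CaO) = 40.08 + 16.00 = 56.08 g/mol.
a³ = (4.810 × 10^-8 cm)³ = 1.113 × 10^-22 cm³.
ρ = 4 × 56.08 / (6.022 × 10²³ × 1.113 × 10^-22) = 3.347 g/cm³.

3.35 g/cm³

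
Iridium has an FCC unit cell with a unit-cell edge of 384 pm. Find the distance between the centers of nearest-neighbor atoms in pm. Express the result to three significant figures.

In an FCC structure, atoms touch along the face diagonal, so √2·a = 4r; the nearest-neighbor distance equals 2r = 0.7071·a.
d = 0.7071 × 384 = 272 pm.

272 pm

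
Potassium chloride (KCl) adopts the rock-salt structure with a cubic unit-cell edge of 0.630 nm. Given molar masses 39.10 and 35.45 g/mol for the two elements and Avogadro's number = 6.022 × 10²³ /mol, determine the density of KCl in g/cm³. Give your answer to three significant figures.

1.98 g/cm³

The rock-salt structure contains Z = 4 formula units per cell; M(KCl) = 39.10 + 35.45 = 74.55 g/mol.
a³ = (6.300 × 10^-8 cm)³ = 2.500 × 10^-22 cm³.
ρ = 4 × 74.55 / (6.022 × 10²³ × 2.500 × 10^-22) = 1.980 g/cm³.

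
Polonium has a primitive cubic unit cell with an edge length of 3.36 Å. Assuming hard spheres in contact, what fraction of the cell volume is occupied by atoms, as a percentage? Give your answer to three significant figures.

In a simple cubic lattice atoms touch along the cell edge, so a = 2r, so r = 0.5000a = 1.680 Å.
Packing fraction = Z·(4/3)πr³ / a³ = 1 × (4/3)π × (1.680)³ / (3.36)³ = 0.5236 = 52.4%.

52.4%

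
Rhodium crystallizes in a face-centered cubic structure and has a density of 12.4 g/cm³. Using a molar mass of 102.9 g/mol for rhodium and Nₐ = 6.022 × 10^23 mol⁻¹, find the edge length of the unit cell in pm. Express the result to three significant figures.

With Z = 4 atoms per FCC cell, a³ = Z·M/(N_A·ρ) = 4 × 102.9 / (6.022 × 10²³ × 12.40 g/cm³) = 5.512 × 10^-23 cm³.
a = (5.512 × 10^-23)^(1/3) = 3.806 × 10^-8 cm = 381 pm.

381 pm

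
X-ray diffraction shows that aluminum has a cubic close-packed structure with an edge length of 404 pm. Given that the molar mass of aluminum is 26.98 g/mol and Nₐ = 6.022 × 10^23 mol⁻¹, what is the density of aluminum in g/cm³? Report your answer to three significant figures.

An FCC unit cell contains Z = 4 atoms.
Cell volume: a³ = (404 pm)³ = (4.040 × 10^-8 cm)³ = 6.594 × 10^-23 cm³.
ρ = Z·M/(N_A·a³) = 4 × 26.98 / (6.022 × 10²³ × 6.594 × 10^-23) = 2.718 g/cm³.

2.72 g/cm³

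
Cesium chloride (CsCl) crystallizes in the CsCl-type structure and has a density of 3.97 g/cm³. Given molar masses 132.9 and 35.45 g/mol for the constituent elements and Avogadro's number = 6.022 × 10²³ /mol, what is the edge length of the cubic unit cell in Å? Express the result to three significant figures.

M(CsCl) = 168.35 g/mol; Z = 1 formula unit per cell.
a³ = Z·M/(N_A·ρ) = 1 × 168.35 / (6.022 × 10²³ × 3.97) = 7.042 × 10^-23 cm³, so a = 4.129 × 10^-8 cm = 4.13 Å.

4.13 Å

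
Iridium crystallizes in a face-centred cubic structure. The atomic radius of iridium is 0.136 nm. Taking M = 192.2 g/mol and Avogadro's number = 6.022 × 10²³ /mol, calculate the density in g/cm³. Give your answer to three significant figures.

22.4 g/cm³

In an FCC lattice, atoms touch along the face diagonal, so √2·a = 4r, giving a = 0.3847 nm = 3.847 × 10^-8 cm.
With Z = 4, ρ = Z·M/(N_A·a³) = 4 × 192.2 / (6.022 × 10²³ × 5.692 × 10^-23) = 22.43 g/cm³.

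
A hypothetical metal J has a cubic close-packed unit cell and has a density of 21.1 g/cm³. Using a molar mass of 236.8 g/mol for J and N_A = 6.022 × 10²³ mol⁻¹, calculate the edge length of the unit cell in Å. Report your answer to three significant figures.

4.21 Å

With Z = 4 atoms per FCC cell, a³ = Z·M/(N_A·ρ) = 4 × 236.8 / (6.022 × 10²³ × 21.10 g/cm³) = 7.454 × 10^-23 cm³.
a = (7.454 × 10^-23)^(1/3) = 4.209 × 10^-8 cm = 4.21 Å.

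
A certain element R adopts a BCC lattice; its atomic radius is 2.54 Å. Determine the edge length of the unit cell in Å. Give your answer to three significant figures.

In a BCC lattice, atoms touch along the body diagonal, so √3·a = 4r.
a = 4r/√3 = 4 × 2.54 / 1.7321 = 5.87 Å.

5.87 Å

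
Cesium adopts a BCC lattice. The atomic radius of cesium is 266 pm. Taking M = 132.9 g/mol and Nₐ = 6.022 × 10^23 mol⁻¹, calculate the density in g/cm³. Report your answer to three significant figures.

1.90 g/cm³

In a BCC lattice, atoms touch along the body diagonal, so √3·a = 4r, giving a = 614.3 pm = 6.143 × 10^-8 cm.
With Z = 2, ρ = Z·M/(N_A·a³) = 2 × 132.9 / (6.022 × 10²³ × 2.318 × 10^-22) = 1.904 g/cm³.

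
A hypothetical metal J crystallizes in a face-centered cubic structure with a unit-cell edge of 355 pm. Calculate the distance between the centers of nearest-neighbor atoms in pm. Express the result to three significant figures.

251 pm

In an FCC structure, atoms touch along the face diagonal, so √2·a = 4r; the nearest-neighbor distance equals 2r = 0.7071·a.
d = 0.7071 × 355 = 251 pm.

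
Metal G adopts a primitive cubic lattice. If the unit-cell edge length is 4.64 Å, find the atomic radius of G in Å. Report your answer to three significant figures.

2.32 Å

In a simple cubic lattice, atoms touch along the cell edge, so a = 2r.
r = a/2 = 4.64/2 = 2.32 Å.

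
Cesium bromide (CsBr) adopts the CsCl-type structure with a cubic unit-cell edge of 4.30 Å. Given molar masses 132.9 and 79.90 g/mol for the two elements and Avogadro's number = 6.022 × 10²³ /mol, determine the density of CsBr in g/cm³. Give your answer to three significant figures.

The CsCl-type structure contains Z = 1 formula unit per cell; M(CsBr) = 132.9 + 79.90 = 212.8 g/mol.
a³ = (4.300 × 10^-8 cm)³ = 7.951 × 10^-23 cm³.
ρ = 1 × 212.8 / (6.022 × 10²³ × 7.951 × 10^-23) = 4.445 g/cm³.

4.44 g/cm³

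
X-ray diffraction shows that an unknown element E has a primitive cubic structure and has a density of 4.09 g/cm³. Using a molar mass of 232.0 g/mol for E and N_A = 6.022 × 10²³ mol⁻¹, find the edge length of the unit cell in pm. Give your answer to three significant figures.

With Z = 1 atom per simple cubic cell, a³ = Z·M/(N_A·ρ) = 1 × 232.0 / (6.022 × 10²³ × 4.090 g/cm³) = 9.419 × 10^-23 cm³.
a = (9.419 × 10^-23)^(1/3) = 4.550 × 10^-8 cm = 455 pm.

455 pm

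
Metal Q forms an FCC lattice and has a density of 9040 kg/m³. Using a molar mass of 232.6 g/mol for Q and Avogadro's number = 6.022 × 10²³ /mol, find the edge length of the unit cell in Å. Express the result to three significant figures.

With Z = 4 atoms per FCC cell, a³ = Z·M/(N_A·ρ) = 4 × 232.6 / (6.022 × 10²³ × 9.040 g/cm³) = 1.709 × 10^-22 cm³.
a = (1.709 × 10^-22)^(1/3) = 5.549 × 10^-8 cm = 5.55 Å.

5.55 Å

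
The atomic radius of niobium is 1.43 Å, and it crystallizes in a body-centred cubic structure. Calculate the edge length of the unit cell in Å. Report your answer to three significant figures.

In a BCC lattice, atoms touch along the body diagonal, so √3·a = 4r.
a = 4r/√3 = 4 × 1.43 / 1.7321 = 3.30 Å.

3.30 Å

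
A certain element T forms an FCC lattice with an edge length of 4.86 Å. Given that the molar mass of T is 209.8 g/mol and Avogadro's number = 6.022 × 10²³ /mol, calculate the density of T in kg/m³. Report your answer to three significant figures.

An FCC unit cell contains Z = 4 atoms.
Cell volume: a³ = (4.86 Å)³ = (4.860 × 10^-8 cm)³ = 1.148 × 10^-22 cm³.
ρ = Z·M/(N_A·a³) = 4 × 209.8 / (6.022 × 10²³ × 1.148 × 10^-22) = 12.14 g/cm³ = 12100 kg/m³.

12100 kg/m³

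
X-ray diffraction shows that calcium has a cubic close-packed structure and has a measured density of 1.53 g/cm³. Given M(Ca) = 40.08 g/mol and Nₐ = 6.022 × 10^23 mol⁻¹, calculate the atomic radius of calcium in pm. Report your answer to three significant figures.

For an FCC cell (Z = 4), a³ = Z·M/(N_A·ρ) = 4 × 40.08 / (6.022 × 10²³ × 1.530) = 1.740 × 10^-22 cm³, so a = 5.583 × 10^-8 cm = 558.3 pm.
Atoms touch along the face diagonal, so √2·a = 4r, so r = 0.3536 × a = 197 pm.

197 pm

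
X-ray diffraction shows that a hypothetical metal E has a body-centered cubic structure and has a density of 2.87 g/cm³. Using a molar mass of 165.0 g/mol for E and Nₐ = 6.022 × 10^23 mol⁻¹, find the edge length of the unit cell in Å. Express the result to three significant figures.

With Z = 2 atoms per BCC cell, a³ = Z·M/(N_A·ρ) = 2 × 165.0 / (6.022 × 10²³ × 2.870 g/cm³) = 1.909 × 10^-22 cm³.
a = (1.909 × 10^-22)^(1/3) = 5.758 × 10^-8 cm = 5.76 Å.

5.76 Å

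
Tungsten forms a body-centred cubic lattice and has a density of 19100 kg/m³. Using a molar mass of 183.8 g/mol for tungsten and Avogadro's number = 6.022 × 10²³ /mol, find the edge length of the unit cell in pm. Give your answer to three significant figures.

With Z = 2 atoms per BCC cell, a³ = Z·M/(N_A·ρ) = 2 × 183.8 / (6.022 × 10²³ × 19.10 g/cm³) = 3.196 × 10^-23 cm³.
a = (3.196 × 10^-23)^(1/3) = 3.173 × 10^-8 cm = 317 pm.

317 pm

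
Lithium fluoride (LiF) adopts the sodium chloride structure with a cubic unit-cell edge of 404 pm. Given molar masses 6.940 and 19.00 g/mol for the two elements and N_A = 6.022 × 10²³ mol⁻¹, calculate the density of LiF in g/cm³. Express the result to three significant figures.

2.61 g/cm³

The sodium chloride structure contains Z = 4 formula units per cell; M(LiF) = 6.940 + 19.00 = 25.94 g/mol.
a³ = (4.040 × 10^-8 cm)³ = 6.594 × 10^-23 cm³.
ρ = 4 × 25.94 / (6.022 × 10²³ × 6.594 × 10^-23) = 2.613 g/cm³.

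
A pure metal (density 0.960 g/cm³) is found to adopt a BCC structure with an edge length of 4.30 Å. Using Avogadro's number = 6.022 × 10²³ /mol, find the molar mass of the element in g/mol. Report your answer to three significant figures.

23.0 g/mol

A BCC cell has Z = 2 atoms; a = 4.300 × 10^-8 cm.
M = ρ·N_A·a³/Z = 0.960 × 6.022 × 10²³ × 7.951 × 10^-23 / 2 = 23.0 g/mol.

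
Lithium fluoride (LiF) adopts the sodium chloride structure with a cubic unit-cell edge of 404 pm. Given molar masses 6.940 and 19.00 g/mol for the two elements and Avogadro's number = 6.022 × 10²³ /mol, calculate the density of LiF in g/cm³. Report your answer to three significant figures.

2.61 g/cm³

The sodium chloride structure contains Z = 4 formula units per cell; M(LiF) = 6.940 + 19.00 = 25.94 g/mol.
a³ = (4.040 × 10^-8 cm)³ = 6.594 × 10^-23 cm³.
ρ = 4 × 25.94 / (6.022 × 10²³ × 6.594 × 10^-23) = 2.613 g/cm³.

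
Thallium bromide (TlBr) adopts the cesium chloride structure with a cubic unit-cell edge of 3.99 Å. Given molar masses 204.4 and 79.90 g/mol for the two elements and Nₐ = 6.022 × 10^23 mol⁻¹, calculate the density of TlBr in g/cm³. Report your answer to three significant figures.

7.43 g/cm³

The cesium chloride structure contains Z = 1 formula unit per cell; M(TlBr) = 204.4 + 79.90 = 284.3 g/mol.
a³ = (3.990 × 10^-8 cm)³ = 6.352 × 10^-23 cm³.
ρ = 1 × 284.3 / (6.022 × 10²³ × 6.352 × 10^-23) = 7.432 g/cm³.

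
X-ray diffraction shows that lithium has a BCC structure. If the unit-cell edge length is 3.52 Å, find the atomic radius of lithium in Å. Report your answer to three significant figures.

1.52 Å

In a BCC lattice, atoms touch along the body diagonal, so √3·a = 4r.
r = √3·a/4 = 1.7321 × 3.52 / 4 = 1.52 Å.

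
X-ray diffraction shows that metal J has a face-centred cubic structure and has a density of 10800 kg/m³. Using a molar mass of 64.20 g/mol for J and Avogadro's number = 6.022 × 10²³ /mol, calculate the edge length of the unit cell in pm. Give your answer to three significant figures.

With Z = 4 atoms per FCC cell, a³ = Z·M/(N_A·ρ) = 4 × 64.20 / (6.022 × 10²³ × 10.80 g/cm³) = 3.948 × 10^-23 cm³.
a = (3.948 × 10^-23)^(1/3) = 3.405 × 10^-8 cm = 341 pm.

341 pm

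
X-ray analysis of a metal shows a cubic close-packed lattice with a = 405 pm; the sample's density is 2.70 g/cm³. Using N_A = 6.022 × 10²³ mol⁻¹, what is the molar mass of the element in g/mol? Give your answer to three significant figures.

An FCC cell has Z = 4 atoms; a = 4.050 × 10^-8 cm.
M = ρ·N_A·a³/Z = 2.70 × 6.022 × 10²³ × 6.643 × 10^-23 / 4 = 27.0 g/mol.

27.0 g/mol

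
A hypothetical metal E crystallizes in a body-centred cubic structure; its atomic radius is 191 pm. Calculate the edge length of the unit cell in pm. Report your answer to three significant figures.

In a BCC lattice, atoms touch along the body diagonal, so √3·a = 4r.
a = 4r/√3 = 4 × 191 / 1.7321 = 441 pm.

441 pm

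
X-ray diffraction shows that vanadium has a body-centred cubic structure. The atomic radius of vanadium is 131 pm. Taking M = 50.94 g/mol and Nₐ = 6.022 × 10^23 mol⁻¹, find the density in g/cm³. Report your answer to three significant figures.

6.11 g/cm³

In a BCC lattice, atoms touch along the body diagonal, so √3·a = 4r, giving a = 302.5 pm = 3.025 × 10^-8 cm.
With Z = 2, ρ = Z·M/(N_A·a³) = 2 × 50.94 / (6.022 × 10²³ × 2.769 × 10^-23) = 6.110 g/cm³.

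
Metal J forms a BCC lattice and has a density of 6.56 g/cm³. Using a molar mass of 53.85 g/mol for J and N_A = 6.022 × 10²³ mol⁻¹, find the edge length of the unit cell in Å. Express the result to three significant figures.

3.01 Å

With Z = 2 atoms per BCC cell, a³ = Z·M/(N_A·ρ) = 2 × 53.85 / (6.022 × 10²³ × 6.560 g/cm³) = 2.726 × 10^-23 cm³.
a = (2.726 × 10^-23)^(1/3) = 3.010 × 10^-8 cm = 3.01 Å.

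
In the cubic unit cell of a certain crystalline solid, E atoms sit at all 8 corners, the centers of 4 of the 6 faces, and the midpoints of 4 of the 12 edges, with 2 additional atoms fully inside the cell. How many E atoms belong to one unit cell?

Corner atoms are shared by 8 cells (1/8 each), face atoms by 2 (1/2 each), edge atoms by 4 (1/4 each), interior atoms are unshared.
Net atoms = 8 × 1/8 + 4 × 1/2 + 4 × 1/4 + 2 = 1 + 2 + 1 + 2 = 6.

6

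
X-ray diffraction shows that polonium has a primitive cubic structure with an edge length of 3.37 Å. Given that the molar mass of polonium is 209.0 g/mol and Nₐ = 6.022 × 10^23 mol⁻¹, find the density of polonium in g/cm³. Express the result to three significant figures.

A simple cubic unit cell contains Z = 1 atom.
Cell volume: a³ = (3.37 Å)³ = (3.370 × 10^-8 cm)³ = 3.827 × 10^-23 cm³.
ρ = Z·M/(N_A·a³) = 1 × 209.0 / (6.022 × 10²³ × 3.827 × 10^-23) = 9.068 g/cm³.

9.07 g/cm³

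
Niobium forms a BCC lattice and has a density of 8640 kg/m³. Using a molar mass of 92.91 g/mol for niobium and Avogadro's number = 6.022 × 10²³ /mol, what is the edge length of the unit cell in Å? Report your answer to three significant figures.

With Z = 2 atoms per BCC cell, a³ = Z·M/(N_A·ρ) = 2 × 92.91 / (6.022 × 10²³ × 8.640 g/cm³) = 3.571 × 10^-23 cm³.
a = (3.571 × 10^-23)^(1/3) = 3.293 × 10^-8 cm = 3.29 Å.

3.29 Å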